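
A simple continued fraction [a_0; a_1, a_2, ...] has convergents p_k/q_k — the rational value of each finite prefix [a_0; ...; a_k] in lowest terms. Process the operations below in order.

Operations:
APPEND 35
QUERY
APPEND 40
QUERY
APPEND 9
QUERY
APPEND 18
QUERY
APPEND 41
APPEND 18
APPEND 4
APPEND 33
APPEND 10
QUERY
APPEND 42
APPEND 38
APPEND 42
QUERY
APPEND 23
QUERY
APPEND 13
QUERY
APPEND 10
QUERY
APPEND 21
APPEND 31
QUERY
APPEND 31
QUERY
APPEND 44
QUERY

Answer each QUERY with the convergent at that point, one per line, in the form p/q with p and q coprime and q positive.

APPEND 35: p_0 = 35·1 + 0 = 35, q_0 = 35·0 + 1 = 1 → 35/1
APPEND 40: p_1 = 40·35 + 1 = 1401, q_1 = 40·1 + 0 = 40 → 1401/40
APPEND 9: p_2 = 9·1401 + 35 = 12644, q_2 = 9·40 + 1 = 361 → 12644/361
APPEND 18: p_3 = 18·12644 + 1401 = 228993, q_3 = 18·361 + 40 = 6538 → 228993/6538
APPEND 41: p_4 = 41·228993 + 12644 = 9401357, q_4 = 41·6538 + 361 = 268419 → 9401357/268419
APPEND 18: p_5 = 18·9401357 + 228993 = 169453419, q_5 = 18·268419 + 6538 = 4838080 → 169453419/4838080
APPEND 4: p_6 = 4·169453419 + 9401357 = 687215033, q_6 = 4·4838080 + 268419 = 19620739 → 687215033/19620739
APPEND 33: p_7 = 33·687215033 + 169453419 = 22847549508, q_7 = 33·19620739 + 4838080 = 652322467 → 22847549508/652322467
APPEND 10: p_8 = 10·22847549508 + 687215033 = 229162710113, q_8 = 10·652322467 + 19620739 = 6542845409 → 229162710113/6542845409
APPEND 42: p_9 = 42·229162710113 + 22847549508 = 9647681374254, q_9 = 42·6542845409 + 652322467 = 275451829645 → 9647681374254/275451829645
APPEND 38: p_10 = 38·9647681374254 + 229162710113 = 366841054931765, q_10 = 38·275451829645 + 6542845409 = 10473712371919 → 366841054931765/10473712371919
APPEND 42: p_11 = 42·366841054931765 + 9647681374254 = 15416971988508384, q_11 = 42·10473712371919 + 275451829645 = 440171371450243 → 15416971988508384/440171371450243
APPEND 23: p_12 = 23·15416971988508384 + 366841054931765 = 354957196790624597, q_12 = 23·440171371450243 + 10473712371919 = 10134415255727508 → 354957196790624597/10134415255727508
APPEND 13: p_13 = 13·354957196790624597 + 15416971988508384 = 4629860530266628145, q_13 = 13·10134415255727508 + 440171371450243 = 132187569695907847 → 4629860530266628145/132187569695907847
APPEND 10: p_14 = 10·4629860530266628145 + 354957196790624597 = 46653562499456906047, q_14 = 10·132187569695907847 + 10134415255727508 = 1332010112214805978 → 46653562499456906047/1332010112214805978
APPEND 21: p_15 = 21·46653562499456906047 + 4629860530266628145 = 984354673018861655132, q_15 = 21·1332010112214805978 + 132187569695907847 = 28104399926206833385 → 984354673018861655132/28104399926206833385
APPEND 31: p_16 = 31·984354673018861655132 + 46653562499456906047 = 30561648426084168215139, q_16 = 31·28104399926206833385 + 1332010112214805978 = 872568407824626640913 → 30561648426084168215139/872568407824626640913
APPEND 31: p_17 = 31·30561648426084168215139 + 984354673018861655132 = 948395455881628076324441, q_17 = 31·872568407824626640913 + 28104399926206833385 = 27077725042489632701688 → 948395455881628076324441/27077725042489632701688
APPEND 44: p_18 = 44·948395455881628076324441 + 30561648426084168215139 = 41759961707217719526490543, q_18 = 44·27077725042489632701688 + 872568407824626640913 = 1192292470277368465515185 → 41759961707217719526490543/1192292470277368465515185

35/1
1401/40
12644/361
228993/6538
229162710113/6542845409
15416971988508384/440171371450243
354957196790624597/10134415255727508
4629860530266628145/132187569695907847
46653562499456906047/1332010112214805978
30561648426084168215139/872568407824626640913
948395455881628076324441/27077725042489632701688
41759961707217719526490543/1192292470277368465515185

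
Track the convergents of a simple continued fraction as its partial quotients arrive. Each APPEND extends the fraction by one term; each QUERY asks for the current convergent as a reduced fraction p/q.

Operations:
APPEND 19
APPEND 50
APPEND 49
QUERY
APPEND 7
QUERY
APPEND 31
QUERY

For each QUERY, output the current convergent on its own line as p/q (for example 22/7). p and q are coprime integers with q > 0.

46618/2451
327277/17207
10192205/535868

APPEND 19: p_0 = 19·1 + 0 = 19, q_0 = 19·0 + 1 = 1 → 19/1
APPEND 50: p_1 = 50·19 + 1 = 951, q_1 = 50·1 + 0 = 50 → 951/50
APPEND 49: p_2 = 49·951 + 19 = 46618, q_2 = 49·50 + 1 = 2451 → 46618/2451
APPEND 7: p_3 = 7·46618 + 951 = 327277, q_3 = 7·2451 + 50 = 17207 → 327277/17207
APPEND 31: p_4 = 31·327277 + 46618 = 10192205, q_4 = 31·17207 + 2451 = 535868 → 10192205/535868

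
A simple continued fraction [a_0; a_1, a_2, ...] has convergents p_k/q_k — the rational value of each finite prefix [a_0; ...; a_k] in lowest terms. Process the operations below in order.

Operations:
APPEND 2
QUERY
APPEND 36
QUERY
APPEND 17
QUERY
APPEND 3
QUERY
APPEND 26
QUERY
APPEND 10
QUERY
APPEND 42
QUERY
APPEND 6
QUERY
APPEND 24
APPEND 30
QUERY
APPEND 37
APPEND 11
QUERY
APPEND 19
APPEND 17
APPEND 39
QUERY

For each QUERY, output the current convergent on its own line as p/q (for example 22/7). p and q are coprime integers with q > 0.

APPEND 2: p_0 = 2·1 + 0 = 2, q_0 = 2·0 + 1 = 1 → 2/1
APPEND 36: p_1 = 36·2 + 1 = 73, q_1 = 36·1 + 0 = 36 → 73/36
APPEND 17: p_2 = 17·73 + 2 = 1243, q_2 = 17·36 + 1 = 613 → 1243/613
APPEND 3: p_3 = 3·1243 + 73 = 3802, q_3 = 3·613 + 36 = 1875 → 3802/1875
APPEND 26: p_4 = 26·3802 + 1243 = 100095, q_4 = 26·1875 + 613 = 49363 → 100095/49363
APPEND 10: p_5 = 10·100095 + 3802 = 1004752, q_5 = 10·49363 + 1875 = 495505 → 1004752/495505
APPEND 42: p_6 = 42·1004752 + 100095 = 42299679, q_6 = 42·495505 + 49363 = 20860573 → 42299679/20860573
APPEND 6: p_7 = 6·42299679 + 1004752 = 254802826, q_7 = 6·20860573 + 495505 = 125658943 → 254802826/125658943
APPEND 24: p_8 = 24·254802826 + 42299679 = 6157567503, q_8 = 24·125658943 + 20860573 = 3036675205 → 6157567503/3036675205
APPEND 30: p_9 = 30·6157567503 + 254802826 = 184981827916, q_9 = 30·3036675205 + 125658943 = 91225915093 → 184981827916/91225915093
APPEND 37: p_10 = 37·184981827916 + 6157567503 = 6850485200395, q_10 = 37·91225915093 + 3036675205 = 3378395533646 → 6850485200395/3378395533646
APPEND 11: p_11 = 11·6850485200395 + 184981827916 = 75540319032261, q_11 = 11·3378395533646 + 91225915093 = 37253576785199 → 75540319032261/37253576785199
APPEND 19: p_12 = 19·75540319032261 + 6850485200395 = 1442116546813354, q_12 = 19·37253576785199 + 3378395533646 = 711196354452427 → 1442116546813354/711196354452427
APPEND 17: p_13 = 17·1442116546813354 + 75540319032261 = 24591521614859279, q_13 = 17·711196354452427 + 37253576785199 = 12127591602476458 → 24591521614859279/12127591602476458
APPEND 39: p_14 = 39·24591521614859279 + 1442116546813354 = 960511459526325235, q_14 = 39·12127591602476458 + 711196354452427 = 473687268851034289 → 960511459526325235/473687268851034289

2/1
73/36
1243/613
3802/1875
100095/49363
1004752/495505
42299679/20860573
254802826/125658943
184981827916/91225915093
75540319032261/37253576785199
960511459526325235/473687268851034289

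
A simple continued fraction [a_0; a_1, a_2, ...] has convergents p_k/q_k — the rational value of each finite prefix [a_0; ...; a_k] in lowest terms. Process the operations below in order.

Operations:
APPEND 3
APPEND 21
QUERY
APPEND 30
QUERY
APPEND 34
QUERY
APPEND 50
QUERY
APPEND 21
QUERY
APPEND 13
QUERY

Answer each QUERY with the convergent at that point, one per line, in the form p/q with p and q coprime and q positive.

APPEND 3: p_0 = 3·1 + 0 = 3, q_0 = 3·0 + 1 = 1 → 3/1
APPEND 21: p_1 = 21·3 + 1 = 64, q_1 = 21·1 + 0 = 21 → 64/21
APPEND 30: p_2 = 30·64 + 3 = 1923, q_2 = 30·21 + 1 = 631 → 1923/631
APPEND 34: p_3 = 34·1923 + 64 = 65446, q_3 = 34·631 + 21 = 21475 → 65446/21475
APPEND 50: p_4 = 50·65446 + 1923 = 3274223, q_4 = 50·21475 + 631 = 1074381 → 3274223/1074381
APPEND 21: p_5 = 21·3274223 + 65446 = 68824129, q_5 = 21·1074381 + 21475 = 22583476 → 68824129/22583476
APPEND 13: p_6 = 13·68824129 + 3274223 = 897987900, q_6 = 13·22583476 + 1074381 = 294659569 → 897987900/294659569

64/21
1923/631
65446/21475
3274223/1074381
68824129/22583476
897987900/294659569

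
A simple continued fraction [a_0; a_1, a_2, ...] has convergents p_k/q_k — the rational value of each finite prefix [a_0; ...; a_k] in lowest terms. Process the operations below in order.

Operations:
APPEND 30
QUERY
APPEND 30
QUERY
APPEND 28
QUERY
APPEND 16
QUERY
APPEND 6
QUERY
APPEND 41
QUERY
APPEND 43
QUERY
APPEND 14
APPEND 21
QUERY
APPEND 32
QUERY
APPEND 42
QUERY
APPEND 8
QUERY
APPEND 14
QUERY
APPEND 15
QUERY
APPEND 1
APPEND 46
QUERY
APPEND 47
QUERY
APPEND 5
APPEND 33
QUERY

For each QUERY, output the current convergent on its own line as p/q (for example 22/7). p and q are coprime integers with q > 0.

APPEND 30: p_0 = 30·1 + 0 = 30, q_0 = 30·0 + 1 = 1 → 30/1
APPEND 30: p_1 = 30·30 + 1 = 901, q_1 = 30·1 + 0 = 30 → 901/30
APPEND 28: p_2 = 28·901 + 30 = 25258, q_2 = 28·30 + 1 = 841 → 25258/841
APPEND 16: p_3 = 16·25258 + 901 = 405029, q_3 = 16·841 + 30 = 13486 → 405029/13486
APPEND 6: p_4 = 6·405029 + 25258 = 2455432, q_4 = 6·13486 + 841 = 81757 → 2455432/81757
APPEND 41: p_5 = 41·2455432 + 405029 = 101077741, q_5 = 41·81757 + 13486 = 3365523 → 101077741/3365523
APPEND 43: p_6 = 43·101077741 + 2455432 = 4348798295, q_6 = 43·3365523 + 81757 = 144799246 → 4348798295/144799246
APPEND 14: p_7 = 14·4348798295 + 101077741 = 60984253871, q_7 = 14·144799246 + 3365523 = 2030554967 → 60984253871/2030554967
APPEND 21: p_8 = 21·60984253871 + 4348798295 = 1285018129586, q_8 = 21·2030554967 + 144799246 = 42786453553 → 1285018129586/42786453553
APPEND 32: p_9 = 32·1285018129586 + 60984253871 = 41181564400623, q_9 = 32·42786453553 + 2030554967 = 1371197068663 → 41181564400623/1371197068663
APPEND 42: p_10 = 42·41181564400623 + 1285018129586 = 1730910722955752, q_10 = 42·1371197068663 + 42786453553 = 57633063337399 → 1730910722955752/57633063337399
APPEND 8: p_11 = 8·1730910722955752 + 41181564400623 = 13888467348046639, q_11 = 8·57633063337399 + 1371197068663 = 462435703767855 → 13888467348046639/462435703767855
APPEND 14: p_12 = 14·13888467348046639 + 1730910722955752 = 196169453595608698, q_12 = 14·462435703767855 + 57633063337399 = 6531732916087369 → 196169453595608698/6531732916087369
APPEND 15: p_13 = 15·196169453595608698 + 13888467348046639 = 2956430271282177109, q_13 = 15·6531732916087369 + 462435703767855 = 98438429445078390 → 2956430271282177109/98438429445078390
APPEND 1: p_14 = 1·2956430271282177109 + 196169453595608698 = 3152599724877785807, q_14 = 1·98438429445078390 + 6531732916087369 = 104970162361165759 → 3152599724877785807/104970162361165759
APPEND 46: p_15 = 46·3152599724877785807 + 2956430271282177109 = 147976017615660324231, q_15 = 46·104970162361165759 + 98438429445078390 = 4927065898058703304 → 147976017615660324231/4927065898058703304
APPEND 47: p_16 = 47·147976017615660324231 + 3152599724877785807 = 6958025427660913024664, q_16 = 47·4927065898058703304 + 104970162361165759 = 231677067371120221047 → 6958025427660913024664/231677067371120221047
APPEND 5: p_17 = 5·6958025427660913024664 + 147976017615660324231 = 34938103155920225447551, q_17 = 5·231677067371120221047 + 4927065898058703304 = 1163312402753659808539 → 34938103155920225447551/1163312402753659808539
APPEND 33: p_18 = 33·34938103155920225447551 + 6958025427660913024664 = 1159915429573028352793847, q_18 = 33·1163312402753659808539 + 231677067371120221047 = 38620986358241893902834 → 1159915429573028352793847/38620986358241893902834

30/1
901/30
25258/841
405029/13486
2455432/81757
101077741/3365523
4348798295/144799246
1285018129586/42786453553
41181564400623/1371197068663
1730910722955752/57633063337399
13888467348046639/462435703767855
196169453595608698/6531732916087369
2956430271282177109/98438429445078390
147976017615660324231/4927065898058703304
6958025427660913024664/231677067371120221047
1159915429573028352793847/38620986358241893902834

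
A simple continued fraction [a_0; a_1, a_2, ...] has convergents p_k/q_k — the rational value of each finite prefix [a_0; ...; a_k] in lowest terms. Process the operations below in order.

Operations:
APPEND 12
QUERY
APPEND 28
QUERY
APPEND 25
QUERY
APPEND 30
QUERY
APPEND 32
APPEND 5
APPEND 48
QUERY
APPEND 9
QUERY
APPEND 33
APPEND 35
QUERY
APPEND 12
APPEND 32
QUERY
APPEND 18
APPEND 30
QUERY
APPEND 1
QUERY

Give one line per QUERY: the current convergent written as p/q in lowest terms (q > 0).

APPEND 12: p_0 = 12·1 + 0 = 12, q_0 = 12·0 + 1 = 1 → 12/1
APPEND 28: p_1 = 28·12 + 1 = 337, q_1 = 28·1 + 0 = 28 → 337/28
APPEND 25: p_2 = 25·337 + 12 = 8437, q_2 = 25·28 + 1 = 701 → 8437/701
APPEND 30: p_3 = 30·8437 + 337 = 253447, q_3 = 30·701 + 28 = 21058 → 253447/21058
APPEND 32: p_4 = 32·253447 + 8437 = 8118741, q_4 = 32·21058 + 701 = 674557 → 8118741/674557
APPEND 5: p_5 = 5·8118741 + 253447 = 40847152, q_5 = 5·674557 + 21058 = 3393843 → 40847152/3393843
APPEND 48: p_6 = 48·40847152 + 8118741 = 1968782037, q_6 = 48·3393843 + 674557 = 163579021 → 1968782037/163579021
APPEND 9: p_7 = 9·1968782037 + 40847152 = 17759885485, q_7 = 9·163579021 + 3393843 = 1475605032 → 17759885485/1475605032
APPEND 33: p_8 = 33·17759885485 + 1968782037 = 588045003042, q_8 = 33·1475605032 + 163579021 = 48858545077 → 588045003042/48858545077
APPEND 35: p_9 = 35·588045003042 + 17759885485 = 20599334991955, q_9 = 35·48858545077 + 1475605032 = 1711524682727 → 20599334991955/1711524682727
APPEND 12: p_10 = 12·20599334991955 + 588045003042 = 247780064906502, q_10 = 12·1711524682727 + 48858545077 = 20587154737801 → 247780064906502/20587154737801
APPEND 32: p_11 = 32·247780064906502 + 20599334991955 = 7949561412000019, q_11 = 32·20587154737801 + 1711524682727 = 660500476292359 → 7949561412000019/660500476292359
APPEND 18: p_12 = 18·7949561412000019 + 247780064906502 = 143339885480906844, q_12 = 18·660500476292359 + 20587154737801 = 11909595728000263 → 143339885480906844/11909595728000263
APPEND 30: p_13 = 30·143339885480906844 + 7949561412000019 = 4308146125839205339, q_13 = 30·11909595728000263 + 660500476292359 = 357948372316300249 → 4308146125839205339/357948372316300249
APPEND 1: p_14 = 1·4308146125839205339 + 143339885480906844 = 4451486011320112183, q_14 = 1·357948372316300249 + 11909595728000263 = 369857968044300512 → 4451486011320112183/369857968044300512

12/1
337/28
8437/701
253447/21058
1968782037/163579021
17759885485/1475605032
20599334991955/1711524682727
7949561412000019/660500476292359
4308146125839205339/357948372316300249
4451486011320112183/369857968044300512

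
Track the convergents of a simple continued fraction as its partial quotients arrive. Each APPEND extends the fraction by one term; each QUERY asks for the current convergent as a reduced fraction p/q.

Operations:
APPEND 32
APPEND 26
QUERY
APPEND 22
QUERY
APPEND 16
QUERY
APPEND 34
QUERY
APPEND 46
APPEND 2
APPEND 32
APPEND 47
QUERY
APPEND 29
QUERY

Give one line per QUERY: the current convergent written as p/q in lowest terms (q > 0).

833/26
18358/573
294561/9194
10033432/313169
1426922062841/44537876521
41411080000358/1292545413437

APPEND 32: p_0 = 32·1 + 0 = 32, q_0 = 32·0 + 1 = 1 → 32/1
APPEND 26: p_1 = 26·32 + 1 = 833, q_1 = 26·1 + 0 = 26 → 833/26
APPEND 22: p_2 = 22·833 + 32 = 18358, q_2 = 22·26 + 1 = 573 → 18358/573
APPEND 16: p_3 = 16·18358 + 833 = 294561, q_3 = 16·573 + 26 = 9194 → 294561/9194
APPEND 34: p_4 = 34·294561 + 18358 = 10033432, q_4 = 34·9194 + 573 = 313169 → 10033432/313169
APPEND 46: p_5 = 46·10033432 + 294561 = 461832433, q_5 = 46·313169 + 9194 = 14414968 → 461832433/14414968
APPEND 2: p_6 = 2·461832433 + 10033432 = 933698298, q_6 = 2·14414968 + 313169 = 29143105 → 933698298/29143105
APPEND 32: p_7 = 32·933698298 + 461832433 = 30340177969, q_7 = 32·29143105 + 14414968 = 946994328 → 30340177969/946994328
APPEND 47: p_8 = 47·30340177969 + 933698298 = 1426922062841, q_8 = 47·946994328 + 29143105 = 44537876521 → 1426922062841/44537876521
APPEND 29: p_9 = 29·1426922062841 + 30340177969 = 41411080000358, q_9 = 29·44537876521 + 946994328 = 1292545413437 → 41411080000358/1292545413437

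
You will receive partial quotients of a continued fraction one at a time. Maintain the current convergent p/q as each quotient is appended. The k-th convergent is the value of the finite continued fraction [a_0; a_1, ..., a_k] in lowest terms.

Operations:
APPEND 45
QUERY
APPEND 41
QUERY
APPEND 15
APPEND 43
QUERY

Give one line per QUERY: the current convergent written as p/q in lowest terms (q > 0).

45/1
1846/41
1194451/26529

APPEND 45: p_0 = 45·1 + 0 = 45, q_0 = 45·0 + 1 = 1 → 45/1
APPEND 41: p_1 = 41·45 + 1 = 1846, q_1 = 41·1 + 0 = 41 → 1846/41
APPEND 15: p_2 = 15·1846 + 45 = 27735, q_2 = 15·41 + 1 = 616 → 27735/616
APPEND 43: p_3 = 43·27735 + 1846 = 1194451, q_3 = 43·616 + 41 = 26529 → 1194451/26529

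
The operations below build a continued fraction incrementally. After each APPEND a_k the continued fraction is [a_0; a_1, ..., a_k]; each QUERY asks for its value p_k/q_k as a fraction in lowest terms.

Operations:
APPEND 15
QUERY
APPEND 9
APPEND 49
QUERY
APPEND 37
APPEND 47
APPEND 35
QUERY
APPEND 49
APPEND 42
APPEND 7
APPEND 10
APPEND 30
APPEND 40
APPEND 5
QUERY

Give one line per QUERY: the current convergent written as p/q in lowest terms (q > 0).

APPEND 15: p_0 = 15·1 + 0 = 15, q_0 = 15·0 + 1 = 1 → 15/1
APPEND 9: p_1 = 9·15 + 1 = 136, q_1 = 9·1 + 0 = 9 → 136/9
APPEND 49: p_2 = 49·136 + 15 = 6679, q_2 = 49·9 + 1 = 442 → 6679/442
APPEND 37: p_3 = 37·6679 + 136 = 247259, q_3 = 37·442 + 9 = 16363 → 247259/16363
APPEND 47: p_4 = 47·247259 + 6679 = 11627852, q_4 = 47·16363 + 442 = 769503 → 11627852/769503
APPEND 35: p_5 = 35·11627852 + 247259 = 407222079, q_5 = 35·769503 + 16363 = 26948968 → 407222079/26948968
APPEND 49: p_6 = 49·407222079 + 11627852 = 19965509723, q_6 = 49·26948968 + 769503 = 1321268935 → 19965509723/1321268935
APPEND 42: p_7 = 42·19965509723 + 407222079 = 838958630445, q_7 = 42·1321268935 + 26948968 = 55520244238 → 838958630445/55520244238
APPEND 7: p_8 = 7·838958630445 + 19965509723 = 5892675922838, q_8 = 7·55520244238 + 1321268935 = 389962978601 → 5892675922838/389962978601
APPEND 10: p_9 = 10·5892675922838 + 838958630445 = 59765717858825, q_9 = 10·389962978601 + 55520244238 = 3955150030248 → 59765717858825/3955150030248
APPEND 30: p_10 = 30·59765717858825 + 5892675922838 = 1798864211687588, q_10 = 30·3955150030248 + 389962978601 = 119044463886041 → 1798864211687588/119044463886041
APPEND 40: p_11 = 40·1798864211687588 + 59765717858825 = 72014334185362345, q_11 = 40·119044463886041 + 3955150030248 = 4765733705471888 → 72014334185362345/4765733705471888
APPEND 5: p_12 = 5·72014334185362345 + 1798864211687588 = 361870535138499313, q_12 = 5·4765733705471888 + 119044463886041 = 23947712991245481 → 361870535138499313/23947712991245481

15/1
6679/442
407222079/26948968
361870535138499313/23947712991245481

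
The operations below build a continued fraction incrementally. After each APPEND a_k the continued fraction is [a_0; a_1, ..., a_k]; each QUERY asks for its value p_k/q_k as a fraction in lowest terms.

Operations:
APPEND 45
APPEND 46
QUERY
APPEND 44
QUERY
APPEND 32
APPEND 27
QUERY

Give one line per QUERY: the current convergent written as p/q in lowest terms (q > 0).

APPEND 45: p_0 = 45·1 + 0 = 45, q_0 = 45·0 + 1 = 1 → 45/1
APPEND 46: p_1 = 46·45 + 1 = 2071, q_1 = 46·1 + 0 = 46 → 2071/46
APPEND 44: p_2 = 44·2071 + 45 = 91169, q_2 = 44·46 + 1 = 2025 → 91169/2025
APPEND 32: p_3 = 32·91169 + 2071 = 2919479, q_3 = 32·2025 + 46 = 64846 → 2919479/64846
APPEND 27: p_4 = 27·2919479 + 91169 = 78917102, q_4 = 27·64846 + 2025 = 1752867 → 78917102/1752867

2071/46
91169/2025
78917102/1752867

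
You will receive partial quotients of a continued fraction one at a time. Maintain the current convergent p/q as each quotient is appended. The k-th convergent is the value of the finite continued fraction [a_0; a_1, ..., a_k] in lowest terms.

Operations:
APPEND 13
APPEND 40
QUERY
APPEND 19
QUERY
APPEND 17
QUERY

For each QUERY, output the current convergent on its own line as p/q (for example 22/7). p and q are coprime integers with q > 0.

521/40
9912/761
169025/12977

APPEND 13: p_0 = 13·1 + 0 = 13, q_0 = 13·0 + 1 = 1 → 13/1
APPEND 40: p_1 = 40·13 + 1 = 521, q_1 = 40·1 + 0 = 40 → 521/40
APPEND 19: p_2 = 19·521 + 13 = 9912, q_2 = 19·40 + 1 = 761 → 9912/761
APPEND 17: p_3 = 17·9912 + 521 = 169025, q_3 = 17·761 + 40 = 12977 → 169025/12977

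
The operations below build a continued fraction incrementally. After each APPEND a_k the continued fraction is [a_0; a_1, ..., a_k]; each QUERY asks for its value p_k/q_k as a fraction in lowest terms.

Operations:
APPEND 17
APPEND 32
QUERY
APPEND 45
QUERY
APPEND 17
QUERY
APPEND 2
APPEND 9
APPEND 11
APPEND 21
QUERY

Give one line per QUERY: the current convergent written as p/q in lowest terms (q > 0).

APPEND 17: p_0 = 17·1 + 0 = 17, q_0 = 17·0 + 1 = 1 → 17/1
APPEND 32: p_1 = 32·17 + 1 = 545, q_1 = 32·1 + 0 = 32 → 545/32
APPEND 45: p_2 = 45·545 + 17 = 24542, q_2 = 45·32 + 1 = 1441 → 24542/1441
APPEND 17: p_3 = 17·24542 + 545 = 417759, q_3 = 17·1441 + 32 = 24529 → 417759/24529
APPEND 2: p_4 = 2·417759 + 24542 = 860060, q_4 = 2·24529 + 1441 = 50499 → 860060/50499
APPEND 9: p_5 = 9·860060 + 417759 = 8158299, q_5 = 9·50499 + 24529 = 479020 → 8158299/479020
APPEND 11: p_6 = 11·8158299 + 860060 = 90601349, q_6 = 11·479020 + 50499 = 5319719 → 90601349/5319719
APPEND 21: p_7 = 21·90601349 + 8158299 = 1910786628, q_7 = 21·5319719 + 479020 = 112193119 → 1910786628/112193119

545/32
24542/1441
417759/24529
1910786628/112193119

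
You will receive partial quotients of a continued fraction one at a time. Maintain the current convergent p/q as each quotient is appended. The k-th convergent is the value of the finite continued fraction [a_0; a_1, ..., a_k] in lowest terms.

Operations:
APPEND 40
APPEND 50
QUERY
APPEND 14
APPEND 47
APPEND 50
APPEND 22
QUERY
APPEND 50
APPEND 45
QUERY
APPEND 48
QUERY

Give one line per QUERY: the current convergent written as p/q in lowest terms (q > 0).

APPEND 40: p_0 = 40·1 + 0 = 40, q_0 = 40·0 + 1 = 1 → 40/1
APPEND 50: p_1 = 50·40 + 1 = 2001, q_1 = 50·1 + 0 = 50 → 2001/50
APPEND 14: p_2 = 14·2001 + 40 = 28054, q_2 = 14·50 + 1 = 701 → 28054/701
APPEND 47: p_3 = 47·28054 + 2001 = 1320539, q_3 = 47·701 + 50 = 32997 → 1320539/32997
APPEND 50: p_4 = 50·1320539 + 28054 = 66055004, q_4 = 50·32997 + 701 = 1650551 → 66055004/1650551
APPEND 22: p_5 = 22·66055004 + 1320539 = 1454530627, q_5 = 22·1650551 + 32997 = 36345119 → 1454530627/36345119
APPEND 50: p_6 = 50·1454530627 + 66055004 = 72792586354, q_6 = 50·36345119 + 1650551 = 1818906501 → 72792586354/1818906501
APPEND 45: p_7 = 45·72792586354 + 1454530627 = 3277120916557, q_7 = 45·1818906501 + 36345119 = 81887137664 → 3277120916557/81887137664
APPEND 48: p_8 = 48·3277120916557 + 72792586354 = 157374596581090, q_8 = 48·81887137664 + 1818906501 = 3932401514373 → 157374596581090/3932401514373

2001/50
1454530627/36345119
3277120916557/81887137664
157374596581090/3932401514373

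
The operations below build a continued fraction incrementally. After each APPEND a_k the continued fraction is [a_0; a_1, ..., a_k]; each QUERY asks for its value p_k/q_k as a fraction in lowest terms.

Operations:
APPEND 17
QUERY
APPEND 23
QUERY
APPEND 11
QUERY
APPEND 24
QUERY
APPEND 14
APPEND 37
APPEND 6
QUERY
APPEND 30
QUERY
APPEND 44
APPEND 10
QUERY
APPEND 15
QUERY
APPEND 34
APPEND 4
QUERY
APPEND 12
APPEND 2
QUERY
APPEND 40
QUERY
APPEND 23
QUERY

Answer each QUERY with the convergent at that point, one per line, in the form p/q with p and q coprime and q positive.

APPEND 17: p_0 = 17·1 + 0 = 17, q_0 = 17·0 + 1 = 1 → 17/1
APPEND 23: p_1 = 23·17 + 1 = 392, q_1 = 23·1 + 0 = 23 → 392/23
APPEND 11: p_2 = 11·392 + 17 = 4329, q_2 = 11·23 + 1 = 254 → 4329/254
APPEND 24: p_3 = 24·4329 + 392 = 104288, q_3 = 24·254 + 23 = 6119 → 104288/6119
APPEND 14: p_4 = 14·104288 + 4329 = 1464361, q_4 = 14·6119 + 254 = 85920 → 1464361/85920
APPEND 37: p_5 = 37·1464361 + 104288 = 54285645, q_5 = 37·85920 + 6119 = 3185159 → 54285645/3185159
APPEND 6: p_6 = 6·54285645 + 1464361 = 327178231, q_6 = 6·3185159 + 85920 = 19196874 → 327178231/19196874
APPEND 30: p_7 = 30·327178231 + 54285645 = 9869632575, q_7 = 30·19196874 + 3185159 = 579091379 → 9869632575/579091379
APPEND 44: p_8 = 44·9869632575 + 327178231 = 434591011531, q_8 = 44·579091379 + 19196874 = 25499217550 → 434591011531/25499217550
APPEND 10: p_9 = 10·434591011531 + 9869632575 = 4355779747885, q_9 = 10·25499217550 + 579091379 = 255571266879 → 4355779747885/255571266879
APPEND 15: p_10 = 15·4355779747885 + 434591011531 = 65771287229806, q_10 = 15·255571266879 + 25499217550 = 3859068220735 → 65771287229806/3859068220735
APPEND 34: p_11 = 34·65771287229806 + 4355779747885 = 2240579545561289, q_11 = 34·3859068220735 + 255571266879 = 131463890771869 → 2240579545561289/131463890771869
APPEND 4: p_12 = 4·2240579545561289 + 65771287229806 = 9028089469474962, q_12 = 4·131463890771869 + 3859068220735 = 529714631308211 → 9028089469474962/529714631308211
APPEND 12: p_13 = 12·9028089469474962 + 2240579545561289 = 110577653179260833, q_13 = 12·529714631308211 + 131463890771869 = 6488039466470401 → 110577653179260833/6488039466470401
APPEND 2: p_14 = 2·110577653179260833 + 9028089469474962 = 230183395827996628, q_14 = 2·6488039466470401 + 529714631308211 = 13505793564249013 → 230183395827996628/13505793564249013
APPEND 40: p_15 = 40·230183395827996628 + 110577653179260833 = 9317913486299125953, q_15 = 40·13505793564249013 + 6488039466470401 = 546719782036430921 → 9317913486299125953/546719782036430921
APPEND 23: p_16 = 23·9317913486299125953 + 230183395827996628 = 214542193580707893547, q_16 = 23·546719782036430921 + 13505793564249013 = 12588060780402160196 → 214542193580707893547/12588060780402160196

17/1
392/23
4329/254
104288/6119
327178231/19196874
9869632575/579091379
4355779747885/255571266879
65771287229806/3859068220735
9028089469474962/529714631308211
230183395827996628/13505793564249013
9317913486299125953/546719782036430921
214542193580707893547/12588060780402160196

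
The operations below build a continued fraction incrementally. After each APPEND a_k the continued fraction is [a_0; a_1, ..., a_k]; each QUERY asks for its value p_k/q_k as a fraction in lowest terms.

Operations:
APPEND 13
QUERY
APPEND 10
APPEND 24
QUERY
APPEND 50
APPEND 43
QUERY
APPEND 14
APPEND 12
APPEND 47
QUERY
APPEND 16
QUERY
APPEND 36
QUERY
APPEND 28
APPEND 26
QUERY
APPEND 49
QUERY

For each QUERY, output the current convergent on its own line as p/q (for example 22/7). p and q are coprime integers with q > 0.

13/1
3157/241
6796340/518821
54167736645/4135072597
867834263552/66248987021
31296201224517/2389098605353
22837494383525245/1743375356964883
1119914386261287033/85492353501216172

APPEND 13: p_0 = 13·1 + 0 = 13, q_0 = 13·0 + 1 = 1 → 13/1
APPEND 10: p_1 = 10·13 + 1 = 131, q_1 = 10·1 + 0 = 10 → 131/10
APPEND 24: p_2 = 24·131 + 13 = 3157, q_2 = 24·10 + 1 = 241 → 3157/241
APPEND 50: p_3 = 50·3157 + 131 = 157981, q_3 = 50·241 + 10 = 12060 → 157981/12060
APPEND 43: p_4 = 43·157981 + 3157 = 6796340, q_4 = 43·12060 + 241 = 518821 → 6796340/518821
APPEND 14: p_5 = 14·6796340 + 157981 = 95306741, q_5 = 14·518821 + 12060 = 7275554 → 95306741/7275554
APPEND 12: p_6 = 12·95306741 + 6796340 = 1150477232, q_6 = 12·7275554 + 518821 = 87825469 → 1150477232/87825469
APPEND 47: p_7 = 47·1150477232 + 95306741 = 54167736645, q_7 = 47·87825469 + 7275554 = 4135072597 → 54167736645/4135072597
APPEND 16: p_8 = 16·54167736645 + 1150477232 = 867834263552, q_8 = 16·4135072597 + 87825469 = 66248987021 → 867834263552/66248987021
APPEND 36: p_9 = 36·867834263552 + 54167736645 = 31296201224517, q_9 = 36·66248987021 + 4135072597 = 2389098605353 → 31296201224517/2389098605353
APPEND 28: p_10 = 28·31296201224517 + 867834263552 = 877161468550028, q_10 = 28·2389098605353 + 66248987021 = 66961009936905 → 877161468550028/66961009936905
APPEND 26: p_11 = 26·877161468550028 + 31296201224517 = 22837494383525245, q_11 = 26·66961009936905 + 2389098605353 = 1743375356964883 → 22837494383525245/1743375356964883
APPEND 49: p_12 = 49·22837494383525245 + 877161468550028 = 1119914386261287033, q_12 = 49·1743375356964883 + 66961009936905 = 85492353501216172 → 1119914386261287033/85492353501216172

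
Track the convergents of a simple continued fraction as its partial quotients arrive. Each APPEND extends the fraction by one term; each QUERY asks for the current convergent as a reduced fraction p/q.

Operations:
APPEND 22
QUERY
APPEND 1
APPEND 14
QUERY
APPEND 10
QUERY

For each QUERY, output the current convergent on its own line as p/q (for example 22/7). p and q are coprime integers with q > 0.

APPEND 22: p_0 = 22·1 + 0 = 22, q_0 = 22·0 + 1 = 1 → 22/1
APPEND 1: p_1 = 1·22 + 1 = 23, q_1 = 1·1 + 0 = 1 → 23/1
APPEND 14: p_2 = 14·23 + 22 = 344, q_2 = 14·1 + 1 = 15 → 344/15
APPEND 10: p_3 = 10·344 + 23 = 3463, q_3 = 10·15 + 1 = 151 → 3463/151

22/1
344/15
3463/151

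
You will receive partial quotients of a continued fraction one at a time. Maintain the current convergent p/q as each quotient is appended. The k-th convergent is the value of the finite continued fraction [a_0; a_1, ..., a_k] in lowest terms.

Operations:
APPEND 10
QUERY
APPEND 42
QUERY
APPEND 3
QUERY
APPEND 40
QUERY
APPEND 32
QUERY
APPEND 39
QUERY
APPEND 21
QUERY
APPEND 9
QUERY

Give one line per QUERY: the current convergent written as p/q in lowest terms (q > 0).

10/1
421/42
1273/127
51341/5122
1644185/164031
64174556/6402331
1349309861/134612982
12207963305/1217919169

APPEND 10: p_0 = 10·1 + 0 = 10, q_0 = 10·0 + 1 = 1 → 10/1
APPEND 42: p_1 = 42·10 + 1 = 421, q_1 = 42·1 + 0 = 42 → 421/42
APPEND 3: p_2 = 3·421 + 10 = 1273, q_2 = 3·42 + 1 = 127 → 1273/127
APPEND 40: p_3 = 40·1273 + 421 = 51341, q_3 = 40·127 + 42 = 5122 → 51341/5122
APPEND 32: p_4 = 32·51341 + 1273 = 1644185, q_4 = 32·5122 + 127 = 164031 → 1644185/164031
APPEND 39: p_5 = 39·1644185 + 51341 = 64174556, q_5 = 39·164031 + 5122 = 6402331 → 64174556/6402331
APPEND 21: p_6 = 21·64174556 + 1644185 = 1349309861, q_6 = 21·6402331 + 164031 = 134612982 → 1349309861/134612982
APPEND 9: p_7 = 9·1349309861 + 64174556 = 12207963305, q_7 = 9·134612982 + 6402331 = 1217919169 → 12207963305/1217919169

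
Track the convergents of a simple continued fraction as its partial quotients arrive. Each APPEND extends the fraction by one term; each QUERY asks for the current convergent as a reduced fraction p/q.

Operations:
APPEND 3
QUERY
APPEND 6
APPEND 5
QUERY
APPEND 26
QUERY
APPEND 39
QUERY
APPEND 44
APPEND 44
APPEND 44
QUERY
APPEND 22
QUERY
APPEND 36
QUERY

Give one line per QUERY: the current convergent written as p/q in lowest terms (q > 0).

3/1
98/31
2567/812
100211/31699
8550164671/2704609972
188297844417/59562856075
6787272563683/2146967428672

APPEND 3: p_0 = 3·1 + 0 = 3, q_0 = 3·0 + 1 = 1 → 3/1
APPEND 6: p_1 = 6·3 + 1 = 19, q_1 = 6·1 + 0 = 6 → 19/6
APPEND 5: p_2 = 5·19 + 3 = 98, q_2 = 5·6 + 1 = 31 → 98/31
APPEND 26: p_3 = 26·98 + 19 = 2567, q_3 = 26·31 + 6 = 812 → 2567/812
APPEND 39: p_4 = 39·2567 + 98 = 100211, q_4 = 39·812 + 31 = 31699 → 100211/31699
APPEND 44: p_5 = 44·100211 + 2567 = 4411851, q_5 = 44·31699 + 812 = 1395568 → 4411851/1395568
APPEND 44: p_6 = 44·4411851 + 100211 = 194221655, q_6 = 44·1395568 + 31699 = 61436691 → 194221655/61436691
APPEND 44: p_7 = 44·194221655 + 4411851 = 8550164671, q_7 = 44·61436691 + 1395568 = 2704609972 → 8550164671/2704609972
APPEND 22: p_8 = 22·8550164671 + 194221655 = 188297844417, q_8 = 22·2704609972 + 61436691 = 59562856075 → 188297844417/59562856075
APPEND 36: p_9 = 36·188297844417 + 8550164671 = 6787272563683, q_9 = 36·59562856075 + 2704609972 = 2146967428672 → 6787272563683/2146967428672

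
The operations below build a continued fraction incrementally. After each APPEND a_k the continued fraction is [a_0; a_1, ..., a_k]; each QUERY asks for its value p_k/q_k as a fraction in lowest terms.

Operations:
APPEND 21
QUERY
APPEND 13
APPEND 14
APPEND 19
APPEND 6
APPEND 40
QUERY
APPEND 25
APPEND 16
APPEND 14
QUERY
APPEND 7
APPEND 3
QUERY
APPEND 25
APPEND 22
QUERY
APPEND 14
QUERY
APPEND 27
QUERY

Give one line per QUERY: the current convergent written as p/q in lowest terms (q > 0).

APPEND 21: p_0 = 21·1 + 0 = 21, q_0 = 21·0 + 1 = 1 → 21/1
APPEND 13: p_1 = 13·21 + 1 = 274, q_1 = 13·1 + 0 = 13 → 274/13
APPEND 14: p_2 = 14·274 + 21 = 3857, q_2 = 14·13 + 1 = 183 → 3857/183
APPEND 19: p_3 = 19·3857 + 274 = 73557, q_3 = 19·183 + 13 = 3490 → 73557/3490
APPEND 6: p_4 = 6·73557 + 3857 = 445199, q_4 = 6·3490 + 183 = 21123 → 445199/21123
APPEND 40: p_5 = 40·445199 + 73557 = 17881517, q_5 = 40·21123 + 3490 = 848410 → 17881517/848410
APPEND 25: p_6 = 25·17881517 + 445199 = 447483124, q_6 = 25·848410 + 21123 = 21231373 → 447483124/21231373
APPEND 16: p_7 = 16·447483124 + 17881517 = 7177611501, q_7 = 16·21231373 + 848410 = 340550378 → 7177611501/340550378
APPEND 14: p_8 = 14·7177611501 + 447483124 = 100934044138, q_8 = 14·340550378 + 21231373 = 4788936665 → 100934044138/4788936665
APPEND 7: p_9 = 7·100934044138 + 7177611501 = 713715920467, q_9 = 7·4788936665 + 340550378 = 33863107033 → 713715920467/33863107033
APPEND 3: p_10 = 3·713715920467 + 100934044138 = 2242081805539, q_10 = 3·33863107033 + 4788936665 = 106378257764 → 2242081805539/106378257764
APPEND 25: p_11 = 25·2242081805539 + 713715920467 = 56765761058942, q_11 = 25·106378257764 + 33863107033 = 2693319551133 → 56765761058942/2693319551133
APPEND 22: p_12 = 22·56765761058942 + 2242081805539 = 1251088825102263, q_12 = 22·2693319551133 + 106378257764 = 59359408382690 → 1251088825102263/59359408382690
APPEND 14: p_13 = 14·1251088825102263 + 56765761058942 = 17572009312490624, q_13 = 14·59359408382690 + 2693319551133 = 833725036908793 → 17572009312490624/833725036908793
APPEND 27: p_14 = 27·17572009312490624 + 1251088825102263 = 475695340262349111, q_14 = 27·833725036908793 + 59359408382690 = 22569935404920101 → 475695340262349111/22569935404920101

21/1
17881517/848410
100934044138/4788936665
2242081805539/106378257764
1251088825102263/59359408382690
17572009312490624/833725036908793
475695340262349111/22569935404920101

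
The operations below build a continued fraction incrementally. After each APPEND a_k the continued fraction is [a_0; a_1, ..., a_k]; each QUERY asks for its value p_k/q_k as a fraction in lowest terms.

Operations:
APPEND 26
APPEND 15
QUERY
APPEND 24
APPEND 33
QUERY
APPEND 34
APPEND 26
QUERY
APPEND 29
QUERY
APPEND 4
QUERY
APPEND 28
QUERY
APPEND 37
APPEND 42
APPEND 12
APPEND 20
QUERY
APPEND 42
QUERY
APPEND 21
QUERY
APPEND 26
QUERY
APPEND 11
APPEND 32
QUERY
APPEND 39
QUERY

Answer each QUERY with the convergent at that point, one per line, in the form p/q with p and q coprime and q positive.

391/15
310921/11928
275409745/10565666
7997463329/306810227
32265263061/1237806574
911424829037/34965394299
342562700477212977/13141884566576513
14404690624029295628/552613524865741819
302841065805092421165/11618025906747154712
7888272401556432245918/302621287100291764331
2794251071855183540286334/107197091175418901759627
109062865639835083918293289/4184027008025347125187806

APPEND 26: p_0 = 26·1 + 0 = 26, q_0 = 26·0 + 1 = 1 → 26/1
APPEND 15: p_1 = 15·26 + 1 = 391, q_1 = 15·1 + 0 = 15 → 391/15
APPEND 24: p_2 = 24·391 + 26 = 9410, q_2 = 24·15 + 1 = 361 → 9410/361
APPEND 33: p_3 = 33·9410 + 391 = 310921, q_3 = 33·361 + 15 = 11928 → 310921/11928
APPEND 34: p_4 = 34·310921 + 9410 = 10580724, q_4 = 34·11928 + 361 = 405913 → 10580724/405913
APPEND 26: p_5 = 26·10580724 + 310921 = 275409745, q_5 = 26·405913 + 11928 = 10565666 → 275409745/10565666
APPEND 29: p_6 = 29·275409745 + 10580724 = 7997463329, q_6 = 29·10565666 + 405913 = 306810227 → 7997463329/306810227
APPEND 4: p_7 = 4·7997463329 + 275409745 = 32265263061, q_7 = 4·306810227 + 10565666 = 1237806574 → 32265263061/1237806574
APPEND 28: p_8 = 28·32265263061 + 7997463329 = 911424829037, q_8 = 28·1237806574 + 306810227 = 34965394299 → 911424829037/34965394299
APPEND 37: p_9 = 37·911424829037 + 32265263061 = 33754983937430, q_9 = 37·34965394299 + 1237806574 = 1294957395637 → 33754983937430/1294957395637
APPEND 42: p_10 = 42·33754983937430 + 911424829037 = 1418620750201097, q_10 = 42·1294957395637 + 34965394299 = 54423176011053 → 1418620750201097/54423176011053
APPEND 12: p_11 = 12·1418620750201097 + 33754983937430 = 17057203986350594, q_11 = 12·54423176011053 + 1294957395637 = 654373069528273 → 17057203986350594/654373069528273
APPEND 20: p_12 = 20·17057203986350594 + 1418620750201097 = 342562700477212977, q_12 = 20·654373069528273 + 54423176011053 = 13141884566576513 → 342562700477212977/13141884566576513
APPEND 42: p_13 = 42·342562700477212977 + 17057203986350594 = 14404690624029295628, q_13 = 42·13141884566576513 + 654373069528273 = 552613524865741819 → 14404690624029295628/552613524865741819
APPEND 21: p_14 = 21·14404690624029295628 + 342562700477212977 = 302841065805092421165, q_14 = 21·552613524865741819 + 13141884566576513 = 11618025906747154712 → 302841065805092421165/11618025906747154712
APPEND 26: p_15 = 26·302841065805092421165 + 14404690624029295628 = 7888272401556432245918, q_15 = 26·11618025906747154712 + 552613524865741819 = 302621287100291764331 → 7888272401556432245918/302621287100291764331
APPEND 11: p_16 = 11·7888272401556432245918 + 302841065805092421165 = 87073837482925847126263, q_16 = 11·302621287100291764331 + 11618025906747154712 = 3340452184009956562353 → 87073837482925847126263/3340452184009956562353
APPEND 32: p_17 = 32·87073837482925847126263 + 7888272401556432245918 = 2794251071855183540286334, q_17 = 32·3340452184009956562353 + 302621287100291764331 = 107197091175418901759627 → 2794251071855183540286334/107197091175418901759627
APPEND 39: p_18 = 39·2794251071855183540286334 + 87073837482925847126263 = 109062865639835083918293289, q_18 = 39·107197091175418901759627 + 3340452184009956562353 = 4184027008025347125187806 → 109062865639835083918293289/4184027008025347125187806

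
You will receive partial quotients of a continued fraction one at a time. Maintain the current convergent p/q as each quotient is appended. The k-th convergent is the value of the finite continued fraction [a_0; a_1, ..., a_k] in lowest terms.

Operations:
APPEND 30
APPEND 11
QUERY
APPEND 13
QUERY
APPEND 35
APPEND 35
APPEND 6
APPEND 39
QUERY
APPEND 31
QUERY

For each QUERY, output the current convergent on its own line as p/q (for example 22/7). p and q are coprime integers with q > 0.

331/11
4333/144
1257030559/41775304
39000042373/1296101049

APPEND 30: p_0 = 30·1 + 0 = 30, q_0 = 30·0 + 1 = 1 → 30/1
APPEND 11: p_1 = 11·30 + 1 = 331, q_1 = 11·1 + 0 = 11 → 331/11
APPEND 13: p_2 = 13·331 + 30 = 4333, q_2 = 13·11 + 1 = 144 → 4333/144
APPEND 35: p_3 = 35·4333 + 331 = 151986, q_3 = 35·144 + 11 = 5051 → 151986/5051
APPEND 35: p_4 = 35·151986 + 4333 = 5323843, q_4 = 35·5051 + 144 = 176929 → 5323843/176929
APPEND 6: p_5 = 6·5323843 + 151986 = 32095044, q_5 = 6·176929 + 5051 = 1066625 → 32095044/1066625
APPEND 39: p_6 = 39·32095044 + 5323843 = 1257030559, q_6 = 39·1066625 + 176929 = 41775304 → 1257030559/41775304
APPEND 31: p_7 = 31·1257030559 + 32095044 = 39000042373, q_7 = 31·41775304 + 1066625 = 1296101049 → 39000042373/1296101049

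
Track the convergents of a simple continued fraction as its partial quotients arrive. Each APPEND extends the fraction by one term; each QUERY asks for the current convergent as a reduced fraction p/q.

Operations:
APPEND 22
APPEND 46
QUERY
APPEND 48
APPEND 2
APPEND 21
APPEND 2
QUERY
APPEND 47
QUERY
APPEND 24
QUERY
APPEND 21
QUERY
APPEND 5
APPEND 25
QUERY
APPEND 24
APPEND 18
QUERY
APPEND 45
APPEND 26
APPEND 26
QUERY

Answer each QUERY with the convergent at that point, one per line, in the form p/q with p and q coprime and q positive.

1013/46
4324407/196370
205360180/9325343
4932968727/224004602
103797703447/4713421985
13201834852497/599491285160
5725825077878517/260007966535766
174800990557123229377/7937659548627855565

APPEND 22: p_0 = 22·1 + 0 = 22, q_0 = 22·0 + 1 = 1 → 22/1
APPEND 46: p_1 = 46·22 + 1 = 1013, q_1 = 46·1 + 0 = 46 → 1013/46
APPEND 48: p_2 = 48·1013 + 22 = 48646, q_2 = 48·46 + 1 = 2209 → 48646/2209
APPEND 2: p_3 = 2·48646 + 1013 = 98305, q_3 = 2·2209 + 46 = 4464 → 98305/4464
APPEND 21: p_4 = 21·98305 + 48646 = 2113051, q_4 = 21·4464 + 2209 = 95953 → 2113051/95953
APPEND 2: p_5 = 2·2113051 + 98305 = 4324407, q_5 = 2·95953 + 4464 = 196370 → 4324407/196370
APPEND 47: p_6 = 47·4324407 + 2113051 = 205360180, q_6 = 47·196370 + 95953 = 9325343 → 205360180/9325343
APPEND 24: p_7 = 24·205360180 + 4324407 = 4932968727, q_7 = 24·9325343 + 196370 = 224004602 → 4932968727/224004602
APPEND 21: p_8 = 21·4932968727 + 205360180 = 103797703447, q_8 = 21·224004602 + 9325343 = 4713421985 → 103797703447/4713421985
APPEND 5: p_9 = 5·103797703447 + 4932968727 = 523921485962, q_9 = 5·4713421985 + 224004602 = 23791114527 → 523921485962/23791114527
APPEND 25: p_10 = 25·523921485962 + 103797703447 = 13201834852497, q_10 = 25·23791114527 + 4713421985 = 599491285160 → 13201834852497/599491285160
APPEND 24: p_11 = 24·13201834852497 + 523921485962 = 317367957945890, q_11 = 24·599491285160 + 23791114527 = 14411581958367 → 317367957945890/14411581958367
APPEND 18: p_12 = 18·317367957945890 + 13201834852497 = 5725825077878517, q_12 = 18·14411581958367 + 599491285160 = 260007966535766 → 5725825077878517/260007966535766
APPEND 45: p_13 = 45·5725825077878517 + 317367957945890 = 257979496462479155, q_13 = 45·260007966535766 + 14411581958367 = 11714770076067837 → 257979496462479155/11714770076067837
APPEND 26: p_14 = 26·257979496462479155 + 5725825077878517 = 6713192733102336547, q_14 = 26·11714770076067837 + 260007966535766 = 304844029944299528 → 6713192733102336547/304844029944299528
APPEND 26: p_15 = 26·6713192733102336547 + 257979496462479155 = 174800990557123229377, q_15 = 26·304844029944299528 + 11714770076067837 = 7937659548627855565 → 174800990557123229377/7937659548627855565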